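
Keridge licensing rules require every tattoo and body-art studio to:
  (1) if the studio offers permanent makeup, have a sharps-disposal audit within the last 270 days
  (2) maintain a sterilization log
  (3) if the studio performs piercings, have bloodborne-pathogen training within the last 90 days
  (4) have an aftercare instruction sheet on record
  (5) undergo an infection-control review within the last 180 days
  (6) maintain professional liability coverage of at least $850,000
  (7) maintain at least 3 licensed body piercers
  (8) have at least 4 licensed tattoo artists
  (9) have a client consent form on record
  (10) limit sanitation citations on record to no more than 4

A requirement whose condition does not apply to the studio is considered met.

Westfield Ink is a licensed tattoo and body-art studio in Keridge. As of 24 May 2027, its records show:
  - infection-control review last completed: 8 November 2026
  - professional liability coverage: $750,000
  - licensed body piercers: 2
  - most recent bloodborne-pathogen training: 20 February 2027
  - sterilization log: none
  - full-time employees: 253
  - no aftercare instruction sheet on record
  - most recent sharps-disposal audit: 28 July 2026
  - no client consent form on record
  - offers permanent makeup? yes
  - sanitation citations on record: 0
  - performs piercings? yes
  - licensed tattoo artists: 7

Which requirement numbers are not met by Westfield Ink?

1, 2, 3, 4, 5, 6, 7, 9

1. condition 'offers permanent makeup' holds; sharps-disposal audit 300 days ago vs limit 270 → not met
2. sterilization log absent → not met
3. condition 'performs piercings' holds; bloodborne-pathogen training 93 days ago vs limit 90 → not met
4. aftercare instruction sheet absent → not met
5. infection-control review 197 days ago vs limit 180 → not met
6. professional liability coverage $750,000 < $850,000 → not met
7. licensed body piercers 2 < 3 → not met
8. licensed tattoo artists 7 ≥ 4 → met
9. client consent form absent → not met
10. sanitation citations on record 0 ≤ 4 → met
Not met: 1, 2, 3, 4, 5, 6, 7, 9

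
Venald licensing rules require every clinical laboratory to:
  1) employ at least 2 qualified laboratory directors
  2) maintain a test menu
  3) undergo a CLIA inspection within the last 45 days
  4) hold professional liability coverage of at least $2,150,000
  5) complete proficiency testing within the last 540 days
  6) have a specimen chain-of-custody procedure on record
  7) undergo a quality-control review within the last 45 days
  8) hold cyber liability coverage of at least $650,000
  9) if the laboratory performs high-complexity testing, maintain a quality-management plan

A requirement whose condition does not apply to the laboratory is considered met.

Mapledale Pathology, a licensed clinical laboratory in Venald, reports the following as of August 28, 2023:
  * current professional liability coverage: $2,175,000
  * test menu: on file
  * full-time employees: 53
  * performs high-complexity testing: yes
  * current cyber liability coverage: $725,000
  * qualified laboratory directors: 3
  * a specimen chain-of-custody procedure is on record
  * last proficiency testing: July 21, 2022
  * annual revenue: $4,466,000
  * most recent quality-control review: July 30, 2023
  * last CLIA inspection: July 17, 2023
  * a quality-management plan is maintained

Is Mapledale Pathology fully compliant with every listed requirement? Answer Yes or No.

Yes

1. qualified laboratory directors 3 ≥ 2 → met
2. test menu present → met
3. CLIA inspection 42 days ago vs limit 45 → met
4. professional liability coverage $2,175,000 ≥ $2,150,000 → met
5. proficiency testing 403 days ago vs limit 540 → met
6. specimen chain-of-custody procedure present → met
7. quality-control review 29 days ago vs limit 45 → met
8. cyber liability coverage $725,000 ≥ $650,000 → met
9. condition 'performs high-complexity testing' holds; quality-management plan present → met
All met.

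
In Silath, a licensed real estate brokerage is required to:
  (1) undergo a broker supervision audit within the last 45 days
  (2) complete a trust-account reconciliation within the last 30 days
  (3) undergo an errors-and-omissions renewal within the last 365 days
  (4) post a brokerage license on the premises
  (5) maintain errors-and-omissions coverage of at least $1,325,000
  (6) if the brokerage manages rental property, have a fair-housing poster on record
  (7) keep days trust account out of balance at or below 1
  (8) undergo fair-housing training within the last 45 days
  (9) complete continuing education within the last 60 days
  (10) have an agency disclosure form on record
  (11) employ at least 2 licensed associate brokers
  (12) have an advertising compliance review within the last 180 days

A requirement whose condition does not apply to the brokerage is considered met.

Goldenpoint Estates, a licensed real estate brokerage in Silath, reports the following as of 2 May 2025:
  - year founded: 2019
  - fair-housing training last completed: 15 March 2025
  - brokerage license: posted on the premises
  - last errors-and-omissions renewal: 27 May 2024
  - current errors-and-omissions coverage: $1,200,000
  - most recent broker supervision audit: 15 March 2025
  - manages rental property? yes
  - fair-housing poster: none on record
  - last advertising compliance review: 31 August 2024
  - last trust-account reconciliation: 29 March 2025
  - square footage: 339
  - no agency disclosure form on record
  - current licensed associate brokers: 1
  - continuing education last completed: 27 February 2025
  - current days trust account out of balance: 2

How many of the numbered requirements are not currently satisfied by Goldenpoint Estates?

10

1. broker supervision audit 48 days ago vs limit 45 → not met
2. trust-account reconciliation 34 days ago vs limit 30 → not met
3. errors-and-omissions renewal 340 days ago vs limit 365 → met
4. brokerage license present → met
5. errors-and-omissions coverage $1,200,000 < $1,325,000 → not met
6. condition 'manages rental property' holds; fair-housing poster absent → not met
7. days trust account out of balance 2 > 1 → not met
8. fair-housing training 48 days ago vs limit 45 → not met
9. continuing education 64 days ago vs limit 60 → not met
10. agency disclosure form absent → not met
11. licensed associate brokers 1 < 2 → not met
12. advertising compliance review 244 days ago vs limit 180 → not met
Not met: 10 of 12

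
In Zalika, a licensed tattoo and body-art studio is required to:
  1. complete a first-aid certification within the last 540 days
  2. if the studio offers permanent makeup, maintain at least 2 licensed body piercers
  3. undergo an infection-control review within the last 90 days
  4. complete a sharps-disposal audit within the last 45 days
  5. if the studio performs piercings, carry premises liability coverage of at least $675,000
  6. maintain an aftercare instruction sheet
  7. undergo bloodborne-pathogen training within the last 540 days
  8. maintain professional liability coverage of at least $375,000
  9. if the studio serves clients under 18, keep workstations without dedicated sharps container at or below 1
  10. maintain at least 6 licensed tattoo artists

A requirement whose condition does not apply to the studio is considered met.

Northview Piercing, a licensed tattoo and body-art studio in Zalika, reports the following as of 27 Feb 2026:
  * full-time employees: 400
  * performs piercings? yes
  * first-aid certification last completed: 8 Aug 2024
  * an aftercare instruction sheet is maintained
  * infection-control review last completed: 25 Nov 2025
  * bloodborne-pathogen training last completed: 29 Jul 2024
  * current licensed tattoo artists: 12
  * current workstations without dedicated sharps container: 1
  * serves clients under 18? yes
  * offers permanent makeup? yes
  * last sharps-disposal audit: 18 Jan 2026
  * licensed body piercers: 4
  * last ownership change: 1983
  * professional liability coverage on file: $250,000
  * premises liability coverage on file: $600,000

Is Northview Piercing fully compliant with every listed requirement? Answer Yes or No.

No

1. first-aid certification 568 days ago vs limit 540 → not met
2. condition 'offers permanent makeup' holds; licensed body piercers 4 ≥ 2 → met
3. infection-control review 94 days ago vs limit 90 → not met
4. sharps-disposal audit 40 days ago vs limit 45 → met
5. condition 'performs piercings' holds; premises liability coverage $600,000 < $675,000 → not met
6. aftercare instruction sheet present → met
7. bloodborne-pathogen training 578 days ago vs limit 540 → not met
8. professional liability coverage $250,000 < $375,000 → not met
9. condition 'serves clients under 18' holds; workstations without dedicated sharps container 1 ≤ 1 → met
10. licensed tattoo artists 12 ≥ 6 → met
Not met: 1, 3, 5, 7, 8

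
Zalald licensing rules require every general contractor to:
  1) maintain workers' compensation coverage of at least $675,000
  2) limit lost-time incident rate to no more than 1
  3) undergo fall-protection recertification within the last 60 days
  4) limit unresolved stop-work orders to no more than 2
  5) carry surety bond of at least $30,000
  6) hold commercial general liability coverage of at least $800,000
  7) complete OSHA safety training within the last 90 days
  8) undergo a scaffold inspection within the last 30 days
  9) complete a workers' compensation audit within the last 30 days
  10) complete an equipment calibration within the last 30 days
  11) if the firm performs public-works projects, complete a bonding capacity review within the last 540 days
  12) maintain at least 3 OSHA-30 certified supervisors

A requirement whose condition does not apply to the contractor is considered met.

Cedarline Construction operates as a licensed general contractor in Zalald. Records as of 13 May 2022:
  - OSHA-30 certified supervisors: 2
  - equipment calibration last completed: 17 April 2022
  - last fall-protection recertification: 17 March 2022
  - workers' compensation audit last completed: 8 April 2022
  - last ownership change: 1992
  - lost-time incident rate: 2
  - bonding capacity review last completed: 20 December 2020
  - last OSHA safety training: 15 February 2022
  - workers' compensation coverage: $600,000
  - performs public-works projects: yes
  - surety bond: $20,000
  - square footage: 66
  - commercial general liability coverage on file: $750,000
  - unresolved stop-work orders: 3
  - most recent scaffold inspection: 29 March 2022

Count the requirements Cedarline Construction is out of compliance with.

8

1. workers' compensation coverage $600,000 < $675,000 → not met
2. lost-time incident rate 2 > 1 → not met
3. fall-protection recertification 57 days ago vs limit 60 → met
4. unresolved stop-work orders 3 > 2 → not met
5. surety bond $20,000 < $30,000 → not met
6. commercial general liability coverage $750,000 < $800,000 → not met
7. OSHA safety training 87 days ago vs limit 90 → met
8. scaffold inspection 45 days ago vs limit 30 → not met
9. workers' compensation audit 35 days ago vs limit 30 → not met
10. equipment calibration 26 days ago vs limit 30 → met
11. condition 'performs public-works projects' holds; bonding capacity review 509 days ago vs limit 540 → met
12. OSHA-30 certified supervisors 2 < 3 → not met
Not met: 8 of 12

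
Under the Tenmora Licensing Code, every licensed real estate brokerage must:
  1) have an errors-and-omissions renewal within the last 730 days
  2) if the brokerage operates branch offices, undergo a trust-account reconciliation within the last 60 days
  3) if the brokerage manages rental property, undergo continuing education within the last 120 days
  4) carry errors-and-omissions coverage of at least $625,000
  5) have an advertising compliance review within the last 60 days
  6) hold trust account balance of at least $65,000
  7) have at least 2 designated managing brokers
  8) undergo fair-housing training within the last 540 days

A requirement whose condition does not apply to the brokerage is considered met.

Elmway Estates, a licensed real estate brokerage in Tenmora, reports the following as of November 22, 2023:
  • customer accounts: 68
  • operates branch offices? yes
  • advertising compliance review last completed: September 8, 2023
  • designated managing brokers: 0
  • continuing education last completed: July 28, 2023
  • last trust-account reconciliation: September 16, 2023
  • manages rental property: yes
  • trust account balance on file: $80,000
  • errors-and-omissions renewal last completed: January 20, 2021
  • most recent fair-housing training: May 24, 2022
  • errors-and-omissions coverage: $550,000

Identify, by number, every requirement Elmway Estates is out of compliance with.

1, 2, 4, 5, 7, 8

1. errors-and-omissions renewal 1036 days ago vs limit 730 → not met
2. condition 'operates branch offices' holds; trust-account reconciliation 67 days ago vs limit 60 → not met
3. condition 'manages rental property' holds; continuing education 117 days ago vs limit 120 → met
4. errors-and-omissions coverage $550,000 < $625,000 → not met
5. advertising compliance review 75 days ago vs limit 60 → not met
6. trust account balance $80,000 ≥ $65,000 → met
7. designated managing brokers 0 < 2 → not met
8. fair-housing training 547 days ago vs limit 540 → not met
Not met: 1, 2, 4, 5, 7, 8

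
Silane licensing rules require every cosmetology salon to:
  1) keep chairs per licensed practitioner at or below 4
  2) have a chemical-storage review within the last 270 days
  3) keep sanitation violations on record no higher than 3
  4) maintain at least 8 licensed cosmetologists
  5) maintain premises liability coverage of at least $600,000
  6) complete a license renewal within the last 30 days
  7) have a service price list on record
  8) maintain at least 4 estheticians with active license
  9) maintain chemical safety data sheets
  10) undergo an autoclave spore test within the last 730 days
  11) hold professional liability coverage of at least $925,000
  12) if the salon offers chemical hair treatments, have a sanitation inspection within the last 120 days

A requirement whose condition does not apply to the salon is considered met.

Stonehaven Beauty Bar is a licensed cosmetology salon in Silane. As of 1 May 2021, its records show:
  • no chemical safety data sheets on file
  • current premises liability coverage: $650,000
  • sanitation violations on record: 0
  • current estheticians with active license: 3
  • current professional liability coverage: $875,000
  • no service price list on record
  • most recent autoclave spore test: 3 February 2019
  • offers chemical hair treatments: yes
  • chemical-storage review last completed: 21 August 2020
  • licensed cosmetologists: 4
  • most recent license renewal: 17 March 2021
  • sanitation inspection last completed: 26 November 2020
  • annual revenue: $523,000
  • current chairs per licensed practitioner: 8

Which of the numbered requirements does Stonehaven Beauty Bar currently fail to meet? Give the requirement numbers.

1. chairs per licensed practitioner 8 > 4 → not met
2. chemical-storage review 253 days ago vs limit 270 → met
3. sanitation violations on record 0 ≤ 3 → met
4. licensed cosmetologists 4 < 8 → not met
5. premises liability coverage $650,000 ≥ $600,000 → met
6. license renewal 45 days ago vs limit 30 → not met
7. service price list absent → not met
8. estheticians with active license 3 < 4 → not met
9. chemical safety data sheets absent → not met
10. autoclave spore test 818 days ago vs limit 730 → not met
11. professional liability coverage $875,000 < $925,000 → not met
12. condition 'offers chemical hair treatments' holds; sanitation inspection 156 days ago vs limit 120 → not met
Not met: 1, 4, 6, 7, 8, 9, 10, 11, 12

1, 4, 6, 7, 8, 9, 10, 11, 12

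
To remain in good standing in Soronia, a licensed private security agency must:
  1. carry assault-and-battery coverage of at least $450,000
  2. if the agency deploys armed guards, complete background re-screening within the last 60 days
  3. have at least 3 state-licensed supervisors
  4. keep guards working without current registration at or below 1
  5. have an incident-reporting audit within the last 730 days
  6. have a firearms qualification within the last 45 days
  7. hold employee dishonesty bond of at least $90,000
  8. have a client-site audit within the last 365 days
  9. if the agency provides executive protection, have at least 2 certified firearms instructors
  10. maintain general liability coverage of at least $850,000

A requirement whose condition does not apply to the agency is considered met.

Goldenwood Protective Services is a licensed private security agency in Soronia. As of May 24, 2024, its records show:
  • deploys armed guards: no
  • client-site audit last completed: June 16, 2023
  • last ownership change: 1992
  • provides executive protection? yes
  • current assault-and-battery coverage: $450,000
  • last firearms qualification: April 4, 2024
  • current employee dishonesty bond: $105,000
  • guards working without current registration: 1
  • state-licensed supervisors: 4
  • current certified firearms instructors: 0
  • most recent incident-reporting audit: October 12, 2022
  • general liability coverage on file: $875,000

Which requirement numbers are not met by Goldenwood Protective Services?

6, 9

1. assault-and-battery coverage $450,000 ≥ $450,000 → met
2. condition 'deploys armed guards' does not hold → requirement n/a → met
3. state-licensed supervisors 4 ≥ 3 → met
4. guards working without current registration 1 ≤ 1 → met
5. incident-reporting audit 590 days ago vs limit 730 → met
6. firearms qualification 50 days ago vs limit 45 → not met
7. employee dishonesty bond $105,000 ≥ $90,000 → met
8. client-site audit 343 days ago vs limit 365 → met
9. condition 'provides executive protection' holds; certified firearms instructors 0 < 2 → not met
10. general liability coverage $875,000 ≥ $850,000 → met
Not met: 6, 9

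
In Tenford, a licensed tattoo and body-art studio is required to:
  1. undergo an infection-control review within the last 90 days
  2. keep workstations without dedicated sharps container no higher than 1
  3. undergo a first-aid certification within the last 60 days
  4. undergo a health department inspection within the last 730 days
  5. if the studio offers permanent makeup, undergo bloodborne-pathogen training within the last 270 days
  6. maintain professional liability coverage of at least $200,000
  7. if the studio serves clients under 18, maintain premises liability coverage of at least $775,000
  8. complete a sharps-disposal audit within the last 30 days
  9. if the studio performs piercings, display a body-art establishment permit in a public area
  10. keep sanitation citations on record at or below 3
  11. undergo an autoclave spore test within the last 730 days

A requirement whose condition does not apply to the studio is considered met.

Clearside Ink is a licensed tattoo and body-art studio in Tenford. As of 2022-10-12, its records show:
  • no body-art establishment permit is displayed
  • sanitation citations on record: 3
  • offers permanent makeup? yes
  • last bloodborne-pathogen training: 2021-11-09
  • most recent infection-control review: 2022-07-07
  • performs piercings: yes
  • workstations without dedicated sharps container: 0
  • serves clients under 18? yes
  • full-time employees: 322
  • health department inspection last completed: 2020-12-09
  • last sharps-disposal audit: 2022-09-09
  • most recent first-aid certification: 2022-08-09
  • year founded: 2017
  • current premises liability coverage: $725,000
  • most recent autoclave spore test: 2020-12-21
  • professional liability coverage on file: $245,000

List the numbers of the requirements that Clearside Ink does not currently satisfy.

1. infection-control review 97 days ago vs limit 90 → not met
2. workstations without dedicated sharps container 0 ≤ 1 → met
3. first-aid certification 64 days ago vs limit 60 → not met
4. health department inspection 672 days ago vs limit 730 → met
5. condition 'offers permanent makeup' holds; bloodborne-pathogen training 337 days ago vs limit 270 → not met
6. professional liability coverage $245,000 ≥ $200,000 → met
7. condition 'serves clients under 18' holds; premises liability coverage $725,000 < $775,000 → not met
8. sharps-disposal audit 33 days ago vs limit 30 → not met
9. condition 'performs piercings' holds; body-art establishment permit absent → not met
10. sanitation citations on record 3 ≤ 3 → met
11. autoclave spore test 660 days ago vs limit 730 → met
Not met: 1, 3, 5, 7, 8, 9

1, 3, 5, 7, 8, 9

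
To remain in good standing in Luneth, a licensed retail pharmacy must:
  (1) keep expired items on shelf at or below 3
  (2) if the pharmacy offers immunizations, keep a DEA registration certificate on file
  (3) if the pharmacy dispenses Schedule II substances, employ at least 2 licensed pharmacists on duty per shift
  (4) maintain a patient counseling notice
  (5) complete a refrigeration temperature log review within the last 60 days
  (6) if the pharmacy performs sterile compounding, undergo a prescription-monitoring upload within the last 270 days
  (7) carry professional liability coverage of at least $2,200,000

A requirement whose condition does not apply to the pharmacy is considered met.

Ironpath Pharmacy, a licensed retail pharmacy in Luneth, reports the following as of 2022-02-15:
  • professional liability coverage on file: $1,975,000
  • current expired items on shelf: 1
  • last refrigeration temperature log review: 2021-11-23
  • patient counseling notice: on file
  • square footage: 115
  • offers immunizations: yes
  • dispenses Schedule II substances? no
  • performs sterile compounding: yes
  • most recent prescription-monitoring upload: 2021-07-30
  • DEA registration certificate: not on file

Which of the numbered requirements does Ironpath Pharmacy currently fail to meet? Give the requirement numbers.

1. expired items on shelf 1 ≤ 3 → met
2. condition 'offers immunizations' holds; DEA registration certificate absent → not met
3. condition 'dispenses Schedule II substances' does not hold → requirement n/a → met
4. patient counseling notice present → met
5. refrigeration temperature log review 84 days ago vs limit 60 → not met
6. condition 'performs sterile compounding' holds; prescription-monitoring upload 200 days ago vs limit 270 → met
7. professional liability coverage $1,975,000 < $2,200,000 → not met
Not met: 2, 5, 7

2, 5, 7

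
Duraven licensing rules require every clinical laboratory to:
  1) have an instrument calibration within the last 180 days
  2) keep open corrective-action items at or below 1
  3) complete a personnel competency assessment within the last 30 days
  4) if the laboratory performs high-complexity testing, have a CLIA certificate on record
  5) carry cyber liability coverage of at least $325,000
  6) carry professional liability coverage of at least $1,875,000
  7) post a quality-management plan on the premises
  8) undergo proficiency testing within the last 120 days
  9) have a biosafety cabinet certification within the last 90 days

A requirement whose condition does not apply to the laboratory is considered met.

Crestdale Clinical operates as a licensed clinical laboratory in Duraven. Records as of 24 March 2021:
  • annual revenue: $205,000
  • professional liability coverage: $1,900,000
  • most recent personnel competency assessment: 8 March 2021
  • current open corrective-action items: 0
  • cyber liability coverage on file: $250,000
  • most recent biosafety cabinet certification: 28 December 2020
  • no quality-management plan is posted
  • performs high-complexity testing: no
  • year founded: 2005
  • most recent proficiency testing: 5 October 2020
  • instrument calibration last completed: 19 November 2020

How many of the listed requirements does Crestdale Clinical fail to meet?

1. instrument calibration 125 days ago vs limit 180 → met
2. open corrective-action items 0 ≤ 1 → met
3. personnel competency assessment 16 days ago vs limit 30 → met
4. condition 'performs high-complexity testing' does not hold → requirement n/a → met
5. cyber liability coverage $250,000 < $325,000 → not met
6. professional liability coverage $1,900,000 ≥ $1,875,000 → met
7. quality-management plan absent → not met
8. proficiency testing 170 days ago vs limit 120 → not met
9. biosafety cabinet certification 86 days ago vs limit 90 → met
Not met: 3 of 9

3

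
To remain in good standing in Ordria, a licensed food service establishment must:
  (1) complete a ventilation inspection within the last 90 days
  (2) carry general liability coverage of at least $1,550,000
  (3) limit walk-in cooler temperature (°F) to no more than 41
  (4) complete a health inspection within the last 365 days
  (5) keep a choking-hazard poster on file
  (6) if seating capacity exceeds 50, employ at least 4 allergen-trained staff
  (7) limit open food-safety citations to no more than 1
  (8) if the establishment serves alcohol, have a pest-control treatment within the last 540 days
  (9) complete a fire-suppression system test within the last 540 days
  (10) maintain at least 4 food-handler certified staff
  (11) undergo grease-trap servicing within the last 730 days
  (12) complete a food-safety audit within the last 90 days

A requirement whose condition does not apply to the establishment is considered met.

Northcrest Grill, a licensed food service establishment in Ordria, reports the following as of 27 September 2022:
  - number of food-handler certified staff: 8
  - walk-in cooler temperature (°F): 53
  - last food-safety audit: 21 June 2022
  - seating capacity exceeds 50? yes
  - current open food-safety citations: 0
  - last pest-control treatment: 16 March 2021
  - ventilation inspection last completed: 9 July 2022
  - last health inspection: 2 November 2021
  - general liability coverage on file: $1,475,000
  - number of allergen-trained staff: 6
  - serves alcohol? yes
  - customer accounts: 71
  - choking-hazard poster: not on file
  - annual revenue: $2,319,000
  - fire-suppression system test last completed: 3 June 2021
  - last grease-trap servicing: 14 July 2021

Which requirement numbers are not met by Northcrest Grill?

2, 3, 5, 8, 12

1. ventilation inspection 80 days ago vs limit 90 → met
2. general liability coverage $1,475,000 < $1,550,000 → not met
3. walk-in cooler temperature (°F) 53 > 41 → not met
4. health inspection 329 days ago vs limit 365 → met
5. choking-hazard poster absent → not met
6. condition 'seating capacity exceeds 50' holds; allergen-trained staff 6 ≥ 4 → met
7. open food-safety citations 0 ≤ 1 → met
8. condition 'serves alcohol' holds; pest-control treatment 560 days ago vs limit 540 → not met
9. fire-suppression system test 481 days ago vs limit 540 → met
10. food-handler certified staff 8 ≥ 4 → met
11. grease-trap servicing 440 days ago vs limit 730 → met
12. food-safety audit 98 days ago vs limit 90 → not met
Not met: 2, 3, 5, 8, 12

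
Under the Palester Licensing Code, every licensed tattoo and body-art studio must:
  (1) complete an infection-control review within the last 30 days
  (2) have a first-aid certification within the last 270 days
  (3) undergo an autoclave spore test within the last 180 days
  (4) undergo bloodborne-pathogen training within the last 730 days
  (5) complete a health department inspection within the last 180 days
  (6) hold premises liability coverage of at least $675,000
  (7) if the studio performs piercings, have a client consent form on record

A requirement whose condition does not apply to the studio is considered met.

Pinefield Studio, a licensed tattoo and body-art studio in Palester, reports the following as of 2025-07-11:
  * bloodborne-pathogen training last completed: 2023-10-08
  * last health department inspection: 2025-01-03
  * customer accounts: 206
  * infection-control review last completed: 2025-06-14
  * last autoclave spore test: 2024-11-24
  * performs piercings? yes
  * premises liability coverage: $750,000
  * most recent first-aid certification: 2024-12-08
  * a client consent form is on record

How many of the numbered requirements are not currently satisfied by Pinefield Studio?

2

1. infection-control review 27 days ago vs limit 30 → met
2. first-aid certification 215 days ago vs limit 270 → met
3. autoclave spore test 229 days ago vs limit 180 → not met
4. bloodborne-pathogen training 642 days ago vs limit 730 → met
5. health department inspection 189 days ago vs limit 180 → not met
6. premises liability coverage $750,000 ≥ $675,000 → met
7. condition 'performs piercings' holds; client consent form present → met
Not met: 2 of 7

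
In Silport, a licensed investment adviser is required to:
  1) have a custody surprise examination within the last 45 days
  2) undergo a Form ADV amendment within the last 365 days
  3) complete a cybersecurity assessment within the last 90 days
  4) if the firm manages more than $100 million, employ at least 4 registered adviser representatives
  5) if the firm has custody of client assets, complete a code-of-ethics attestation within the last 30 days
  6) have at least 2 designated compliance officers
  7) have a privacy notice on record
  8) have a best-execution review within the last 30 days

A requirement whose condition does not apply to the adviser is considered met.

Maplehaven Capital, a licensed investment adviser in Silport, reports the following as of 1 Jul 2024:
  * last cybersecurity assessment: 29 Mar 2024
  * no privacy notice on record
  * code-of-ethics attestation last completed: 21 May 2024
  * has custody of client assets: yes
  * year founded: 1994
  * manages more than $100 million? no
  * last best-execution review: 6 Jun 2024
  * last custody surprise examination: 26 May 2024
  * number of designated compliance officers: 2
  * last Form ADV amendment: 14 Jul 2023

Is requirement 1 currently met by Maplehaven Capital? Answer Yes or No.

Yes

1. custody surprise examination 36 days ago vs limit 45 → met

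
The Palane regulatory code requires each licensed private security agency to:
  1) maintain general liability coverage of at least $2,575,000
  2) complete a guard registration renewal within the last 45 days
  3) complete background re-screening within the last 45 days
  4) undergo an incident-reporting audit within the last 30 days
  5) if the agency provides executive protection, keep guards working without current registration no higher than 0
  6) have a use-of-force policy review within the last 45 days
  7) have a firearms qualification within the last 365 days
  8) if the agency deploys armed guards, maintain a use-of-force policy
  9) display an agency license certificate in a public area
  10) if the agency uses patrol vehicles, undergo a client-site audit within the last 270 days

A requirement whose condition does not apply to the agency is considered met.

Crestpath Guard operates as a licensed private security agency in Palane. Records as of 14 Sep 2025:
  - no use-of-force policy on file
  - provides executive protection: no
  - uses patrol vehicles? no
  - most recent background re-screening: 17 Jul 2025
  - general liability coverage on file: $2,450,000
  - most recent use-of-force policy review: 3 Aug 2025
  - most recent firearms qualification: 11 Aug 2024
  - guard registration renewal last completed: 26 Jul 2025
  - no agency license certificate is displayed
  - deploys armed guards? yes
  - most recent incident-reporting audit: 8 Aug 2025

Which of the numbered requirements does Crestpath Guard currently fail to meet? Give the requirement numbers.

1. general liability coverage $2,450,000 < $2,575,000 → not met
2. guard registration renewal 50 days ago vs limit 45 → not met
3. background re-screening 59 days ago vs limit 45 → not met
4. incident-reporting audit 37 days ago vs limit 30 → not met
5. condition 'provides executive protection' does not hold → requirement n/a → met
6. use-of-force policy review 42 days ago vs limit 45 → met
7. firearms qualification 399 days ago vs limit 365 → not met
8. condition 'deploys armed guards' holds; use-of-force policy absent → not met
9. agency license certificate absent → not met
10. condition 'uses patrol vehicles' does not hold → requirement n/a → met
Not met: 1, 2, 3, 4, 7, 8, 9

1, 2, 3, 4, 7, 8, 9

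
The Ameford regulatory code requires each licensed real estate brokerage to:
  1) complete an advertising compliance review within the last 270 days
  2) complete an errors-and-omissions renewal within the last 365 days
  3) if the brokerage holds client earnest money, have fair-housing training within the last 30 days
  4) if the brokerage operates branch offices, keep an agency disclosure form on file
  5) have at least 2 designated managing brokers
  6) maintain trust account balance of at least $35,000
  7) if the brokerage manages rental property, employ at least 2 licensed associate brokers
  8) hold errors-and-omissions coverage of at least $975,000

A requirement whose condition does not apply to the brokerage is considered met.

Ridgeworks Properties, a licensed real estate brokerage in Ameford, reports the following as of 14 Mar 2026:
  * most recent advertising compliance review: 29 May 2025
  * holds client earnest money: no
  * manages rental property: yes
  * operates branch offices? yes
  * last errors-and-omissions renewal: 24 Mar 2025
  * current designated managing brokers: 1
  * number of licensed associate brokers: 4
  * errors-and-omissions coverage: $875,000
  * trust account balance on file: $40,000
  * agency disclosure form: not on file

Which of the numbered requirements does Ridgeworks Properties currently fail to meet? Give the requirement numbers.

1. advertising compliance review 289 days ago vs limit 270 → not met
2. errors-and-omissions renewal 355 days ago vs limit 365 → met
3. condition 'holds client earnest money' does not hold → requirement n/a → met
4. condition 'operates branch offices' holds; agency disclosure form absent → not met
5. designated managing brokers 1 < 2 → not met
6. trust account balance $40,000 ≥ $35,000 → met
7. condition 'manages rental property' holds; licensed associate brokers 4 ≥ 2 → met
8. errors-and-omissions coverage $875,000 < $975,000 → not met
Not met: 1, 4, 5, 8

1, 4, 5, 8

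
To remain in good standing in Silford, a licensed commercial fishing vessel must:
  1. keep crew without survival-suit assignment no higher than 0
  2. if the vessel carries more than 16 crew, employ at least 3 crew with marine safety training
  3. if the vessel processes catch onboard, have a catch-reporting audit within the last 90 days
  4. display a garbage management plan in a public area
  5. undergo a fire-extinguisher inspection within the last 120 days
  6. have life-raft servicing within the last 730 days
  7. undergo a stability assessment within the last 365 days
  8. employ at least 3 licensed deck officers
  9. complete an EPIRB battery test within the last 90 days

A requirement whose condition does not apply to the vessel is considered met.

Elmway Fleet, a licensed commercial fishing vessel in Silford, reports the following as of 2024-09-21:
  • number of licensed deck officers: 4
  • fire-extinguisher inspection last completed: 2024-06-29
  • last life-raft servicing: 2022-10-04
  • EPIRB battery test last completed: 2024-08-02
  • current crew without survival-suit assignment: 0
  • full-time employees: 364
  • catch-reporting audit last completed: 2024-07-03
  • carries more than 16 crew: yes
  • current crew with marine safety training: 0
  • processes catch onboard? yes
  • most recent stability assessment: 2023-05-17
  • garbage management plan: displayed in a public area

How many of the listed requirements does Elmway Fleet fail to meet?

1. crew without survival-suit assignment 0 ≤ 0 → met
2. condition 'carries more than 16 crew' holds; crew with marine safety training 0 < 3 → not met
3. condition 'processes catch onboard' holds; catch-reporting audit 80 days ago vs limit 90 → met
4. garbage management plan present → met
5. fire-extinguisher inspection 84 days ago vs limit 120 → met
6. life-raft servicing 718 days ago vs limit 730 → met
7. stability assessment 493 days ago vs limit 365 → not met
8. licensed deck officers 4 ≥ 3 → met
9. EPIRB battery test 50 days ago vs limit 90 → met
Not met: 2 of 9

2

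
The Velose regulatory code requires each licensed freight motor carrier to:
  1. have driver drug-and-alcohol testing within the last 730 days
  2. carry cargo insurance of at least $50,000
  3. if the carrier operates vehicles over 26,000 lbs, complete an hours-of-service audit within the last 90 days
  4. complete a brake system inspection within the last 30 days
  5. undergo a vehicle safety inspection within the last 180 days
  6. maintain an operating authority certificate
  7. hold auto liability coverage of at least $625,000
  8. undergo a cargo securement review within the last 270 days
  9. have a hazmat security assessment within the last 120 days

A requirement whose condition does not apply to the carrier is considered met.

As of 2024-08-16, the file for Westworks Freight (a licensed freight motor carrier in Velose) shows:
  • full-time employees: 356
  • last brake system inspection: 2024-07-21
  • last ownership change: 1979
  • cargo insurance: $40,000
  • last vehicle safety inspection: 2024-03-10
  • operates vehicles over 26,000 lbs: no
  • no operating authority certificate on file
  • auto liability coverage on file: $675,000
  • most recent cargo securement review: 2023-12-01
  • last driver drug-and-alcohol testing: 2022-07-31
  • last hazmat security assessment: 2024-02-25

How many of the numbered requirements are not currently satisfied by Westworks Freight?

4

1. driver drug-and-alcohol testing 747 days ago vs limit 730 → not met
2. cargo insurance $40,000 < $50,000 → not met
3. condition 'operates vehicles over 26,000 lbs' does not hold → requirement n/a → met
4. brake system inspection 26 days ago vs limit 30 → met
5. vehicle safety inspection 159 days ago vs limit 180 → met
6. operating authority certificate absent → not met
7. auto liability coverage $675,000 ≥ $625,000 → met
8. cargo securement review 259 days ago vs limit 270 → met
9. hazmat security assessment 173 days ago vs limit 120 → not met
Not met: 4 of 9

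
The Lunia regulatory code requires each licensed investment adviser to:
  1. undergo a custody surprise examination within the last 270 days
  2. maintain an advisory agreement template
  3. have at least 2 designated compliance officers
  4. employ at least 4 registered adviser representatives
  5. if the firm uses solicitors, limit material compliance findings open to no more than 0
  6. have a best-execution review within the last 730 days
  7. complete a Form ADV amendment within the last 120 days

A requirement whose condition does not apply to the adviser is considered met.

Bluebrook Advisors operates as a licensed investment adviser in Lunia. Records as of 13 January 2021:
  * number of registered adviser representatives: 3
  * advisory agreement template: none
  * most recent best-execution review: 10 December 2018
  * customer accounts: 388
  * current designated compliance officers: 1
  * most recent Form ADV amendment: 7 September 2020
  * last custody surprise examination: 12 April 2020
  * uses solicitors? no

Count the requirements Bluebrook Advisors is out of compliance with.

1. custody surprise examination 276 days ago vs limit 270 → not met
2. advisory agreement template absent → not met
3. designated compliance officers 1 < 2 → not met
4. registered adviser representatives 3 < 4 → not met
5. condition 'uses solicitors' does not hold → requirement n/a → met
6. best-execution review 765 days ago vs limit 730 → not met
7. Form ADV amendment 128 days ago vs limit 120 → not met
Not met: 6 of 7

6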